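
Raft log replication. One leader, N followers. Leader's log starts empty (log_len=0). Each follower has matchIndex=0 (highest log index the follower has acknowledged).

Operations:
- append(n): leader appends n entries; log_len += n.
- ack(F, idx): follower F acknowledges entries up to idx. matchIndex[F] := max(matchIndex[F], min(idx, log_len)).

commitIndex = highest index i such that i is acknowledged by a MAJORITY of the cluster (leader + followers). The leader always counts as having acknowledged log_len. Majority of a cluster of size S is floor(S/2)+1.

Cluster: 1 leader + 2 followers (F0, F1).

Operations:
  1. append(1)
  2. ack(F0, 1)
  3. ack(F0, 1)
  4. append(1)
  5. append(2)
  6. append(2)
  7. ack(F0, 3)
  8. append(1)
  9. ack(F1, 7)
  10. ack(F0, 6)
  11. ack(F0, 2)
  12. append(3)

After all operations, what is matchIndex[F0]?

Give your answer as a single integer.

Op 1: append 1 -> log_len=1
Op 2: F0 acks idx 1 -> match: F0=1 F1=0; commitIndex=1
Op 3: F0 acks idx 1 -> match: F0=1 F1=0; commitIndex=1
Op 4: append 1 -> log_len=2
Op 5: append 2 -> log_len=4
Op 6: append 2 -> log_len=6
Op 7: F0 acks idx 3 -> match: F0=3 F1=0; commitIndex=3
Op 8: append 1 -> log_len=7
Op 9: F1 acks idx 7 -> match: F0=3 F1=7; commitIndex=7
Op 10: F0 acks idx 6 -> match: F0=6 F1=7; commitIndex=7
Op 11: F0 acks idx 2 -> match: F0=6 F1=7; commitIndex=7
Op 12: append 3 -> log_len=10

Answer: 6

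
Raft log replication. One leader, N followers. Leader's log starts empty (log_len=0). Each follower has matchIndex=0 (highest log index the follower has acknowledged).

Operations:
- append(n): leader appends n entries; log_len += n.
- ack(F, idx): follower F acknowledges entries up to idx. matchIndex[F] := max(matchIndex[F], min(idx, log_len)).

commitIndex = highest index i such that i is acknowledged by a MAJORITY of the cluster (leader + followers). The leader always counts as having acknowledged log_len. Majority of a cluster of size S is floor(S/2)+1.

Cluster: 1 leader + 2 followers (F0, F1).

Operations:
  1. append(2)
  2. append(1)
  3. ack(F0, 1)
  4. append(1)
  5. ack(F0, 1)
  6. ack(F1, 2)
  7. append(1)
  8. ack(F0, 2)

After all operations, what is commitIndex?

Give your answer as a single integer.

Op 1: append 2 -> log_len=2
Op 2: append 1 -> log_len=3
Op 3: F0 acks idx 1 -> match: F0=1 F1=0; commitIndex=1
Op 4: append 1 -> log_len=4
Op 5: F0 acks idx 1 -> match: F0=1 F1=0; commitIndex=1
Op 6: F1 acks idx 2 -> match: F0=1 F1=2; commitIndex=2
Op 7: append 1 -> log_len=5
Op 8: F0 acks idx 2 -> match: F0=2 F1=2; commitIndex=2

Answer: 2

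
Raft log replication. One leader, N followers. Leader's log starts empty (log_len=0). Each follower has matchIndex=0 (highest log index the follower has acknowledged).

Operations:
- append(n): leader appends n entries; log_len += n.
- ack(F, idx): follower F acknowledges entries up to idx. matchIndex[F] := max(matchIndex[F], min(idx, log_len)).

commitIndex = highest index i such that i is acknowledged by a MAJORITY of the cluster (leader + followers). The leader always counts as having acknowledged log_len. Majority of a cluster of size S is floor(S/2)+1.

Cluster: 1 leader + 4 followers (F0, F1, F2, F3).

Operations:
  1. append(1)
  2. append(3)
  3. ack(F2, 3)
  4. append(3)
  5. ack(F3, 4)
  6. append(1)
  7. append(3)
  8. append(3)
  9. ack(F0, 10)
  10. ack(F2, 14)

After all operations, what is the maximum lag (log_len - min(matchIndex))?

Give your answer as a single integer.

Op 1: append 1 -> log_len=1
Op 2: append 3 -> log_len=4
Op 3: F2 acks idx 3 -> match: F0=0 F1=0 F2=3 F3=0; commitIndex=0
Op 4: append 3 -> log_len=7
Op 5: F3 acks idx 4 -> match: F0=0 F1=0 F2=3 F3=4; commitIndex=3
Op 6: append 1 -> log_len=8
Op 7: append 3 -> log_len=11
Op 8: append 3 -> log_len=14
Op 9: F0 acks idx 10 -> match: F0=10 F1=0 F2=3 F3=4; commitIndex=4
Op 10: F2 acks idx 14 -> match: F0=10 F1=0 F2=14 F3=4; commitIndex=10

Answer: 14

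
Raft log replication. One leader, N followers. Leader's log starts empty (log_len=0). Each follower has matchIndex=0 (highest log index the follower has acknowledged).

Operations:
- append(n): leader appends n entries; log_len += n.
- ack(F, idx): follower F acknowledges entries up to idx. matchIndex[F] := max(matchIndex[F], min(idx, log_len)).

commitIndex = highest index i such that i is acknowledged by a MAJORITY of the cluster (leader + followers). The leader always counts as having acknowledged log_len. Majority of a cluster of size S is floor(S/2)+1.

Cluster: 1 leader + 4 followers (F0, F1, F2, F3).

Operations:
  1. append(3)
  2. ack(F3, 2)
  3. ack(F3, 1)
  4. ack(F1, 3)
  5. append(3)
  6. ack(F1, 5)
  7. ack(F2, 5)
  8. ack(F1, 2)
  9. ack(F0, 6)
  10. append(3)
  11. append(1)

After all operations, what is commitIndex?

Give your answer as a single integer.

Answer: 5

Derivation:
Op 1: append 3 -> log_len=3
Op 2: F3 acks idx 2 -> match: F0=0 F1=0 F2=0 F3=2; commitIndex=0
Op 3: F3 acks idx 1 -> match: F0=0 F1=0 F2=0 F3=2; commitIndex=0
Op 4: F1 acks idx 3 -> match: F0=0 F1=3 F2=0 F3=2; commitIndex=2
Op 5: append 3 -> log_len=6
Op 6: F1 acks idx 5 -> match: F0=0 F1=5 F2=0 F3=2; commitIndex=2
Op 7: F2 acks idx 5 -> match: F0=0 F1=5 F2=5 F3=2; commitIndex=5
Op 8: F1 acks idx 2 -> match: F0=0 F1=5 F2=5 F3=2; commitIndex=5
Op 9: F0 acks idx 6 -> match: F0=6 F1=5 F2=5 F3=2; commitIndex=5
Op 10: append 3 -> log_len=9
Op 11: append 1 -> log_len=10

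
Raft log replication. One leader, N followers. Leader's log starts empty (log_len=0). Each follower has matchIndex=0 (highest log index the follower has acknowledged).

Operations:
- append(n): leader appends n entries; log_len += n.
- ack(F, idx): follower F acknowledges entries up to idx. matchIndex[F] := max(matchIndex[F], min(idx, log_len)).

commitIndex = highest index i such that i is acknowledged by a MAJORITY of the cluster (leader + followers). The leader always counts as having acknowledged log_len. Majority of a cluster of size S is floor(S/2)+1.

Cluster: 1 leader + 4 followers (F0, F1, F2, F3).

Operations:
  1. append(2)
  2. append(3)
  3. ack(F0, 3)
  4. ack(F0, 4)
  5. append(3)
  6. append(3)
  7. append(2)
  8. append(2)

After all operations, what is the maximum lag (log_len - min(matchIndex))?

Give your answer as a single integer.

Answer: 15

Derivation:
Op 1: append 2 -> log_len=2
Op 2: append 3 -> log_len=5
Op 3: F0 acks idx 3 -> match: F0=3 F1=0 F2=0 F3=0; commitIndex=0
Op 4: F0 acks idx 4 -> match: F0=4 F1=0 F2=0 F3=0; commitIndex=0
Op 5: append 3 -> log_len=8
Op 6: append 3 -> log_len=11
Op 7: append 2 -> log_len=13
Op 8: append 2 -> log_len=15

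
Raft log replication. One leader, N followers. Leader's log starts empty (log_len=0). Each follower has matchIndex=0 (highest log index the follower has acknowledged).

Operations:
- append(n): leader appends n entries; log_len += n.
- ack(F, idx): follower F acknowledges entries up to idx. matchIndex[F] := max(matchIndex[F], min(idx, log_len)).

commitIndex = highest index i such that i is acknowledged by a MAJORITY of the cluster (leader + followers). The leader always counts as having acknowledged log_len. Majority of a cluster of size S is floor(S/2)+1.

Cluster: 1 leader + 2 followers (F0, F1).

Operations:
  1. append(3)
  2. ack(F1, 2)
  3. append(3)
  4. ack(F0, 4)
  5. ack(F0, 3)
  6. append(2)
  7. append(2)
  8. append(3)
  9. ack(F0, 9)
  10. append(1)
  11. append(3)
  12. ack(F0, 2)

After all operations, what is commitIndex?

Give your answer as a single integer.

Op 1: append 3 -> log_len=3
Op 2: F1 acks idx 2 -> match: F0=0 F1=2; commitIndex=2
Op 3: append 3 -> log_len=6
Op 4: F0 acks idx 4 -> match: F0=4 F1=2; commitIndex=4
Op 5: F0 acks idx 3 -> match: F0=4 F1=2; commitIndex=4
Op 6: append 2 -> log_len=8
Op 7: append 2 -> log_len=10
Op 8: append 3 -> log_len=13
Op 9: F0 acks idx 9 -> match: F0=9 F1=2; commitIndex=9
Op 10: append 1 -> log_len=14
Op 11: append 3 -> log_len=17
Op 12: F0 acks idx 2 -> match: F0=9 F1=2; commitIndex=9

Answer: 9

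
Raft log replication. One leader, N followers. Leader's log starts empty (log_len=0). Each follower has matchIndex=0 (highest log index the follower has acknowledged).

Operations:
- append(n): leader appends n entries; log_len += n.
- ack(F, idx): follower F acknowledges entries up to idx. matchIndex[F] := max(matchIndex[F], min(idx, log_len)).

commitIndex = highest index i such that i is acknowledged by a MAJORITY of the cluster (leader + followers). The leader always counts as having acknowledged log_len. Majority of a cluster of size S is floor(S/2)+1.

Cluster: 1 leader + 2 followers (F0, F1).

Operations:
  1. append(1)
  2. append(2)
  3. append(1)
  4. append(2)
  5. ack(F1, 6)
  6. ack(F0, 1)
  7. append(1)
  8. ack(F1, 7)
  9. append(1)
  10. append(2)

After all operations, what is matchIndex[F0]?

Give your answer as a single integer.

Answer: 1

Derivation:
Op 1: append 1 -> log_len=1
Op 2: append 2 -> log_len=3
Op 3: append 1 -> log_len=4
Op 4: append 2 -> log_len=6
Op 5: F1 acks idx 6 -> match: F0=0 F1=6; commitIndex=6
Op 6: F0 acks idx 1 -> match: F0=1 F1=6; commitIndex=6
Op 7: append 1 -> log_len=7
Op 8: F1 acks idx 7 -> match: F0=1 F1=7; commitIndex=7
Op 9: append 1 -> log_len=8
Op 10: append 2 -> log_len=10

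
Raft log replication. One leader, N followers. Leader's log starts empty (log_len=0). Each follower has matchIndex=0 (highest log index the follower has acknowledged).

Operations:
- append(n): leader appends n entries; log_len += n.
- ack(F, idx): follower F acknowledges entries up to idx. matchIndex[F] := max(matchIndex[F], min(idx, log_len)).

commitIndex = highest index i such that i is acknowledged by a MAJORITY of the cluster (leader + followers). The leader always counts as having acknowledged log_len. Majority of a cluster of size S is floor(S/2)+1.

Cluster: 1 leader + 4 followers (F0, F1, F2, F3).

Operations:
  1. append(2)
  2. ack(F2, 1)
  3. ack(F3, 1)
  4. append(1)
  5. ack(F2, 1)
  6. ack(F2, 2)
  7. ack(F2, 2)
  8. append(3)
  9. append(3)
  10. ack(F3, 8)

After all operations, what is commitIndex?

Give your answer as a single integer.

Op 1: append 2 -> log_len=2
Op 2: F2 acks idx 1 -> match: F0=0 F1=0 F2=1 F3=0; commitIndex=0
Op 3: F3 acks idx 1 -> match: F0=0 F1=0 F2=1 F3=1; commitIndex=1
Op 4: append 1 -> log_len=3
Op 5: F2 acks idx 1 -> match: F0=0 F1=0 F2=1 F3=1; commitIndex=1
Op 6: F2 acks idx 2 -> match: F0=0 F1=0 F2=2 F3=1; commitIndex=1
Op 7: F2 acks idx 2 -> match: F0=0 F1=0 F2=2 F3=1; commitIndex=1
Op 8: append 3 -> log_len=6
Op 9: append 3 -> log_len=9
Op 10: F3 acks idx 8 -> match: F0=0 F1=0 F2=2 F3=8; commitIndex=2

Answer: 2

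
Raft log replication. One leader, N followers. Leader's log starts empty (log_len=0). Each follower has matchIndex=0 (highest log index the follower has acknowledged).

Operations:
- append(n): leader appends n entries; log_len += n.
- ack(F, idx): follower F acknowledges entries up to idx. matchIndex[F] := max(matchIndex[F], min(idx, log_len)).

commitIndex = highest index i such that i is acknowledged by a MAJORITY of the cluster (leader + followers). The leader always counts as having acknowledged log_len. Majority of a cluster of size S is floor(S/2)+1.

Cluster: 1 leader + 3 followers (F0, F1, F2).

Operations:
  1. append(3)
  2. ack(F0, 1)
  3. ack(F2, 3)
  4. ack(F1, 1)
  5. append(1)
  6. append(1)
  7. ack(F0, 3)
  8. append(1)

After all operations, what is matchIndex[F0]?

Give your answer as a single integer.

Op 1: append 3 -> log_len=3
Op 2: F0 acks idx 1 -> match: F0=1 F1=0 F2=0; commitIndex=0
Op 3: F2 acks idx 3 -> match: F0=1 F1=0 F2=3; commitIndex=1
Op 4: F1 acks idx 1 -> match: F0=1 F1=1 F2=3; commitIndex=1
Op 5: append 1 -> log_len=4
Op 6: append 1 -> log_len=5
Op 7: F0 acks idx 3 -> match: F0=3 F1=1 F2=3; commitIndex=3
Op 8: append 1 -> log_len=6

Answer: 3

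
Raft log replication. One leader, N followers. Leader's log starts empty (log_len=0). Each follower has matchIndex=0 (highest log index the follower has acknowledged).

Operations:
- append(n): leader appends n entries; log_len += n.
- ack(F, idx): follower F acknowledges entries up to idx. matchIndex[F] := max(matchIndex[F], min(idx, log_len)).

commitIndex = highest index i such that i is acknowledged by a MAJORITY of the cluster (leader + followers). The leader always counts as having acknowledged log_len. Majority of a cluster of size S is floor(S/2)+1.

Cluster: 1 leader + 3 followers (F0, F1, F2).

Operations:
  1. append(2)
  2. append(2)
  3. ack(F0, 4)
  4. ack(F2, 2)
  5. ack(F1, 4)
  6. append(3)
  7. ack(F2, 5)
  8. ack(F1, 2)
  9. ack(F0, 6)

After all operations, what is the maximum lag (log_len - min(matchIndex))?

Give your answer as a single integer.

Op 1: append 2 -> log_len=2
Op 2: append 2 -> log_len=4
Op 3: F0 acks idx 4 -> match: F0=4 F1=0 F2=0; commitIndex=0
Op 4: F2 acks idx 2 -> match: F0=4 F1=0 F2=2; commitIndex=2
Op 5: F1 acks idx 4 -> match: F0=4 F1=4 F2=2; commitIndex=4
Op 6: append 3 -> log_len=7
Op 7: F2 acks idx 5 -> match: F0=4 F1=4 F2=5; commitIndex=4
Op 8: F1 acks idx 2 -> match: F0=4 F1=4 F2=5; commitIndex=4
Op 9: F0 acks idx 6 -> match: F0=6 F1=4 F2=5; commitIndex=5

Answer: 3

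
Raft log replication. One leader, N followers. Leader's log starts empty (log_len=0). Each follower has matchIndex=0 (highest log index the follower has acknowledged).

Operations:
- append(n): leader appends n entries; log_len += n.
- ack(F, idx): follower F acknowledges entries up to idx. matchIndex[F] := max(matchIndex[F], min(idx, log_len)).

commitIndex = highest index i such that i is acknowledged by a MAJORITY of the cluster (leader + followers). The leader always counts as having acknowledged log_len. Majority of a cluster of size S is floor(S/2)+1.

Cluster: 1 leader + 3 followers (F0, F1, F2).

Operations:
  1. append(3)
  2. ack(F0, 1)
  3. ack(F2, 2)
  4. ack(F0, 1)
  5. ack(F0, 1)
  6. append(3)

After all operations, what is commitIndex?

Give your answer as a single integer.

Op 1: append 3 -> log_len=3
Op 2: F0 acks idx 1 -> match: F0=1 F1=0 F2=0; commitIndex=0
Op 3: F2 acks idx 2 -> match: F0=1 F1=0 F2=2; commitIndex=1
Op 4: F0 acks idx 1 -> match: F0=1 F1=0 F2=2; commitIndex=1
Op 5: F0 acks idx 1 -> match: F0=1 F1=0 F2=2; commitIndex=1
Op 6: append 3 -> log_len=6

Answer: 1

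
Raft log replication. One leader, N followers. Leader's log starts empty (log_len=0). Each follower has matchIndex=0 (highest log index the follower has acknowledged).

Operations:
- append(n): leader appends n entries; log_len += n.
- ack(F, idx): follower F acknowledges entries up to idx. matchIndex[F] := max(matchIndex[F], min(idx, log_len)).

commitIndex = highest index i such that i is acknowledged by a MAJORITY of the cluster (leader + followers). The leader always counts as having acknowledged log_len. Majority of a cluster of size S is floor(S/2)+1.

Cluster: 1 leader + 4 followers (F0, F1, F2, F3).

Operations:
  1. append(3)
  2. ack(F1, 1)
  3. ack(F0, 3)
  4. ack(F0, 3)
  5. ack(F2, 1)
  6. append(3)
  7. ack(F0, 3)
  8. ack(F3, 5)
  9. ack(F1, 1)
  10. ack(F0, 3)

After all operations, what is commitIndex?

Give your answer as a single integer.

Answer: 3

Derivation:
Op 1: append 3 -> log_len=3
Op 2: F1 acks idx 1 -> match: F0=0 F1=1 F2=0 F3=0; commitIndex=0
Op 3: F0 acks idx 3 -> match: F0=3 F1=1 F2=0 F3=0; commitIndex=1
Op 4: F0 acks idx 3 -> match: F0=3 F1=1 F2=0 F3=0; commitIndex=1
Op 5: F2 acks idx 1 -> match: F0=3 F1=1 F2=1 F3=0; commitIndex=1
Op 6: append 3 -> log_len=6
Op 7: F0 acks idx 3 -> match: F0=3 F1=1 F2=1 F3=0; commitIndex=1
Op 8: F3 acks idx 5 -> match: F0=3 F1=1 F2=1 F3=5; commitIndex=3
Op 9: F1 acks idx 1 -> match: F0=3 F1=1 F2=1 F3=5; commitIndex=3
Op 10: F0 acks idx 3 -> match: F0=3 F1=1 F2=1 F3=5; commitIndex=3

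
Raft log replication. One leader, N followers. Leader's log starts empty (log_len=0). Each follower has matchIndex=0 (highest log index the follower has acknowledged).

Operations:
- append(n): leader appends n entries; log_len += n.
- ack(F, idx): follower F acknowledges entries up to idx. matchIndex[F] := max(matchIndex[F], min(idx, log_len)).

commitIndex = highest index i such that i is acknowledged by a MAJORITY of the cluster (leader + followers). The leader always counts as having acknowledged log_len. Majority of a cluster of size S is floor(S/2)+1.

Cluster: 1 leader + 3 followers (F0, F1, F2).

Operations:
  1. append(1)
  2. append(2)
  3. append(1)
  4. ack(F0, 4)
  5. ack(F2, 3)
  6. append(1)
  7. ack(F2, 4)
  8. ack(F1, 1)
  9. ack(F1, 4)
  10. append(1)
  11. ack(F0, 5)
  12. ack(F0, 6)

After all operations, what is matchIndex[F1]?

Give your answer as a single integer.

Op 1: append 1 -> log_len=1
Op 2: append 2 -> log_len=3
Op 3: append 1 -> log_len=4
Op 4: F0 acks idx 4 -> match: F0=4 F1=0 F2=0; commitIndex=0
Op 5: F2 acks idx 3 -> match: F0=4 F1=0 F2=3; commitIndex=3
Op 6: append 1 -> log_len=5
Op 7: F2 acks idx 4 -> match: F0=4 F1=0 F2=4; commitIndex=4
Op 8: F1 acks idx 1 -> match: F0=4 F1=1 F2=4; commitIndex=4
Op 9: F1 acks idx 4 -> match: F0=4 F1=4 F2=4; commitIndex=4
Op 10: append 1 -> log_len=6
Op 11: F0 acks idx 5 -> match: F0=5 F1=4 F2=4; commitIndex=4
Op 12: F0 acks idx 6 -> match: F0=6 F1=4 F2=4; commitIndex=4

Answer: 4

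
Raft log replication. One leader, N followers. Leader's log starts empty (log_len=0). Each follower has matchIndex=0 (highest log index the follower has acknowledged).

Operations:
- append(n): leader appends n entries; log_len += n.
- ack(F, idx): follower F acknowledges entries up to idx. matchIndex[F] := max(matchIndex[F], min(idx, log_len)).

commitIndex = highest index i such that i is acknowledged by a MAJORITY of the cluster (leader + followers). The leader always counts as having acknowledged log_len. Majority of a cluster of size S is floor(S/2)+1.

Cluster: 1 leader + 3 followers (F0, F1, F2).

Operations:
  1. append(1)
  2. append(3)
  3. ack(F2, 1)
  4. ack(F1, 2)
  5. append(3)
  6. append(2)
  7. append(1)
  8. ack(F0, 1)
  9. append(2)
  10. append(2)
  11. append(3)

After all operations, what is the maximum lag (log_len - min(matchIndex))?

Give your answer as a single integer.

Answer: 16

Derivation:
Op 1: append 1 -> log_len=1
Op 2: append 3 -> log_len=4
Op 3: F2 acks idx 1 -> match: F0=0 F1=0 F2=1; commitIndex=0
Op 4: F1 acks idx 2 -> match: F0=0 F1=2 F2=1; commitIndex=1
Op 5: append 3 -> log_len=7
Op 6: append 2 -> log_len=9
Op 7: append 1 -> log_len=10
Op 8: F0 acks idx 1 -> match: F0=1 F1=2 F2=1; commitIndex=1
Op 9: append 2 -> log_len=12
Op 10: append 2 -> log_len=14
Op 11: append 3 -> log_len=17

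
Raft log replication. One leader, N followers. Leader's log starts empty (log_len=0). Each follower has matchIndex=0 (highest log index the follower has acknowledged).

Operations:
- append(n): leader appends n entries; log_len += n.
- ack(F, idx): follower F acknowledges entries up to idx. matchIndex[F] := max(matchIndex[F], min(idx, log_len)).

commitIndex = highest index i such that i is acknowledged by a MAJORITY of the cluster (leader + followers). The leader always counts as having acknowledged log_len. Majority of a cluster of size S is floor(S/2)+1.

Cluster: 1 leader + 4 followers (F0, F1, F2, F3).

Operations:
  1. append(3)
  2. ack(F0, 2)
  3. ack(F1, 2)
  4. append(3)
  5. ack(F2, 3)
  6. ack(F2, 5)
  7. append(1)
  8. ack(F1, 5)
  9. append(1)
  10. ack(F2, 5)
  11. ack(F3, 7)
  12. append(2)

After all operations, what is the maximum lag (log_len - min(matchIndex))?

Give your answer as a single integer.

Op 1: append 3 -> log_len=3
Op 2: F0 acks idx 2 -> match: F0=2 F1=0 F2=0 F3=0; commitIndex=0
Op 3: F1 acks idx 2 -> match: F0=2 F1=2 F2=0 F3=0; commitIndex=2
Op 4: append 3 -> log_len=6
Op 5: F2 acks idx 3 -> match: F0=2 F1=2 F2=3 F3=0; commitIndex=2
Op 6: F2 acks idx 5 -> match: F0=2 F1=2 F2=5 F3=0; commitIndex=2
Op 7: append 1 -> log_len=7
Op 8: F1 acks idx 5 -> match: F0=2 F1=5 F2=5 F3=0; commitIndex=5
Op 9: append 1 -> log_len=8
Op 10: F2 acks idx 5 -> match: F0=2 F1=5 F2=5 F3=0; commitIndex=5
Op 11: F3 acks idx 7 -> match: F0=2 F1=5 F2=5 F3=7; commitIndex=5
Op 12: append 2 -> log_len=10

Answer: 8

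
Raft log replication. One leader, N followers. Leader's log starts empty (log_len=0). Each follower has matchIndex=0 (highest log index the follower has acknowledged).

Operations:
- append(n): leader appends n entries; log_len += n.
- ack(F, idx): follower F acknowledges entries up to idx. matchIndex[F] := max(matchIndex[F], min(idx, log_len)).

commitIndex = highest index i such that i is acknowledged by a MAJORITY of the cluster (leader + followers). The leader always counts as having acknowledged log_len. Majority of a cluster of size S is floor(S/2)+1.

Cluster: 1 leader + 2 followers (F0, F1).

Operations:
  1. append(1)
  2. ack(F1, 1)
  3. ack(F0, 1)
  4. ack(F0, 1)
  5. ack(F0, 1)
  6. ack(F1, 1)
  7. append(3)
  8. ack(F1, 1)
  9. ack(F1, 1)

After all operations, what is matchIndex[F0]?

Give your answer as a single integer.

Op 1: append 1 -> log_len=1
Op 2: F1 acks idx 1 -> match: F0=0 F1=1; commitIndex=1
Op 3: F0 acks idx 1 -> match: F0=1 F1=1; commitIndex=1
Op 4: F0 acks idx 1 -> match: F0=1 F1=1; commitIndex=1
Op 5: F0 acks idx 1 -> match: F0=1 F1=1; commitIndex=1
Op 6: F1 acks idx 1 -> match: F0=1 F1=1; commitIndex=1
Op 7: append 3 -> log_len=4
Op 8: F1 acks idx 1 -> match: F0=1 F1=1; commitIndex=1
Op 9: F1 acks idx 1 -> match: F0=1 F1=1; commitIndex=1

Answer: 1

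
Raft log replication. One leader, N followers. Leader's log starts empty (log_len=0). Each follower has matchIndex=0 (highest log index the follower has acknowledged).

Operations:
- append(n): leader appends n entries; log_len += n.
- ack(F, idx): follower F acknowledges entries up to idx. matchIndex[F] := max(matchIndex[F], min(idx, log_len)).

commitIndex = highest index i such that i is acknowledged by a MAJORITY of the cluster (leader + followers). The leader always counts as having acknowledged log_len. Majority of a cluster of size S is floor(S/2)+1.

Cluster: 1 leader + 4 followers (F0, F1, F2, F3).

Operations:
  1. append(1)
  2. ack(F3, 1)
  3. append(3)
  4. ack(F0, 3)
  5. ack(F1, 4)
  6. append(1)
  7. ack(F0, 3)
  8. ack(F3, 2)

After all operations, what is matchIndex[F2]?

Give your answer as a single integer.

Answer: 0

Derivation:
Op 1: append 1 -> log_len=1
Op 2: F3 acks idx 1 -> match: F0=0 F1=0 F2=0 F3=1; commitIndex=0
Op 3: append 3 -> log_len=4
Op 4: F0 acks idx 3 -> match: F0=3 F1=0 F2=0 F3=1; commitIndex=1
Op 5: F1 acks idx 4 -> match: F0=3 F1=4 F2=0 F3=1; commitIndex=3
Op 6: append 1 -> log_len=5
Op 7: F0 acks idx 3 -> match: F0=3 F1=4 F2=0 F3=1; commitIndex=3
Op 8: F3 acks idx 2 -> match: F0=3 F1=4 F2=0 F3=2; commitIndex=3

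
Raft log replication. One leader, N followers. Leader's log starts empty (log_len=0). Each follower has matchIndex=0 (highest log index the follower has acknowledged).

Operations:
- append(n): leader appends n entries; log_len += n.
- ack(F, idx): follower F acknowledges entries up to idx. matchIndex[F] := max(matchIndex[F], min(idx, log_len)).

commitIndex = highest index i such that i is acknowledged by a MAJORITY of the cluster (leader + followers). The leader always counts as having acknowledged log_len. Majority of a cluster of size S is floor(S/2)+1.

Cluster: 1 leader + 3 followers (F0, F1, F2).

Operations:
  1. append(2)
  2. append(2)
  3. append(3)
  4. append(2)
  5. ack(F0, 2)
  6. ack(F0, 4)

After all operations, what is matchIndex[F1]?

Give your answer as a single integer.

Answer: 0

Derivation:
Op 1: append 2 -> log_len=2
Op 2: append 2 -> log_len=4
Op 3: append 3 -> log_len=7
Op 4: append 2 -> log_len=9
Op 5: F0 acks idx 2 -> match: F0=2 F1=0 F2=0; commitIndex=0
Op 6: F0 acks idx 4 -> match: F0=4 F1=0 F2=0; commitIndex=0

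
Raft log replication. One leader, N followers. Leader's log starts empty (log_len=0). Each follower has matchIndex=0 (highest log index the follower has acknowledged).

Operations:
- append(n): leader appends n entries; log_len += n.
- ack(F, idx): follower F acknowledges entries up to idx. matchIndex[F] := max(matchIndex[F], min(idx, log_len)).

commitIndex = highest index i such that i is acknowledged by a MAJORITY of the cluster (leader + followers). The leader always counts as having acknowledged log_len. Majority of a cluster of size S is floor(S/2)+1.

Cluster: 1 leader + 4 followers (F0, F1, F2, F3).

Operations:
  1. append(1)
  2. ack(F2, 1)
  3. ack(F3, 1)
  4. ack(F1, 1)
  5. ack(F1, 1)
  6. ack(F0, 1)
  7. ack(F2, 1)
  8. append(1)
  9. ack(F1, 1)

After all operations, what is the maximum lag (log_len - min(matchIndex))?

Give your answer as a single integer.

Answer: 1

Derivation:
Op 1: append 1 -> log_len=1
Op 2: F2 acks idx 1 -> match: F0=0 F1=0 F2=1 F3=0; commitIndex=0
Op 3: F3 acks idx 1 -> match: F0=0 F1=0 F2=1 F3=1; commitIndex=1
Op 4: F1 acks idx 1 -> match: F0=0 F1=1 F2=1 F3=1; commitIndex=1
Op 5: F1 acks idx 1 -> match: F0=0 F1=1 F2=1 F3=1; commitIndex=1
Op 6: F0 acks idx 1 -> match: F0=1 F1=1 F2=1 F3=1; commitIndex=1
Op 7: F2 acks idx 1 -> match: F0=1 F1=1 F2=1 F3=1; commitIndex=1
Op 8: append 1 -> log_len=2
Op 9: F1 acks idx 1 -> match: F0=1 F1=1 F2=1 F3=1; commitIndex=1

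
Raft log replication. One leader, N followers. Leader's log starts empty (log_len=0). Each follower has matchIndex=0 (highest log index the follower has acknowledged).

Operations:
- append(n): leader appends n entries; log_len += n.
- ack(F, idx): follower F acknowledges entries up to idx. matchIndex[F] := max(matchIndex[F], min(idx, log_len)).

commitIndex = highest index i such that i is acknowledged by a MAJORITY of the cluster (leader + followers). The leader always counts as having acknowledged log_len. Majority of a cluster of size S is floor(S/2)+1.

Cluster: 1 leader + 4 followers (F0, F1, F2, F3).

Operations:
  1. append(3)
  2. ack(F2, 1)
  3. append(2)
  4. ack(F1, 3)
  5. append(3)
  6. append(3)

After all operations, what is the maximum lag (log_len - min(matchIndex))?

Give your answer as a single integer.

Answer: 11

Derivation:
Op 1: append 3 -> log_len=3
Op 2: F2 acks idx 1 -> match: F0=0 F1=0 F2=1 F3=0; commitIndex=0
Op 3: append 2 -> log_len=5
Op 4: F1 acks idx 3 -> match: F0=0 F1=3 F2=1 F3=0; commitIndex=1
Op 5: append 3 -> log_len=8
Op 6: append 3 -> log_len=11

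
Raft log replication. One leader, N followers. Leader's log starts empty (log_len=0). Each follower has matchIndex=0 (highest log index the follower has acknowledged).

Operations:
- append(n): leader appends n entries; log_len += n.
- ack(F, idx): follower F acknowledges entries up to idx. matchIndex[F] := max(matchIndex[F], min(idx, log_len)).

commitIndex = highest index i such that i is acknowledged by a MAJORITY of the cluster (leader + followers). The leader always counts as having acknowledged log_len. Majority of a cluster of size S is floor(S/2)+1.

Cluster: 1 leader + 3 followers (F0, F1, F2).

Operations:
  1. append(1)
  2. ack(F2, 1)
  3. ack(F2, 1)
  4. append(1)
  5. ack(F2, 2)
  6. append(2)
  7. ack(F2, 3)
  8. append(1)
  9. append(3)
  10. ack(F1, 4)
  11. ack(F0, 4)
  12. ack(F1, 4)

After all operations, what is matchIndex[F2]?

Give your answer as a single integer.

Answer: 3

Derivation:
Op 1: append 1 -> log_len=1
Op 2: F2 acks idx 1 -> match: F0=0 F1=0 F2=1; commitIndex=0
Op 3: F2 acks idx 1 -> match: F0=0 F1=0 F2=1; commitIndex=0
Op 4: append 1 -> log_len=2
Op 5: F2 acks idx 2 -> match: F0=0 F1=0 F2=2; commitIndex=0
Op 6: append 2 -> log_len=4
Op 7: F2 acks idx 3 -> match: F0=0 F1=0 F2=3; commitIndex=0
Op 8: append 1 -> log_len=5
Op 9: append 3 -> log_len=8
Op 10: F1 acks idx 4 -> match: F0=0 F1=4 F2=3; commitIndex=3
Op 11: F0 acks idx 4 -> match: F0=4 F1=4 F2=3; commitIndex=4
Op 12: F1 acks idx 4 -> match: F0=4 F1=4 F2=3; commitIndex=4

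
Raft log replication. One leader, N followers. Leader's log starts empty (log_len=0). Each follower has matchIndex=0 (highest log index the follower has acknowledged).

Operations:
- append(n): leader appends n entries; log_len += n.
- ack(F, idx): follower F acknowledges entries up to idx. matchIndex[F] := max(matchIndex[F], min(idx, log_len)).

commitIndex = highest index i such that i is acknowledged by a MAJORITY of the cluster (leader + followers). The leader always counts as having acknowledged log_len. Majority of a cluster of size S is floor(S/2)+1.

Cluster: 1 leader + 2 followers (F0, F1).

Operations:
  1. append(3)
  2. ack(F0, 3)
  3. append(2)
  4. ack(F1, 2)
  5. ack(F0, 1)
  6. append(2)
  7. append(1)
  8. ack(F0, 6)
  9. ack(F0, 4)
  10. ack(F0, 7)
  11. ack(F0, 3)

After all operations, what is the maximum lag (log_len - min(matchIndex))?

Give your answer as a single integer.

Answer: 6

Derivation:
Op 1: append 3 -> log_len=3
Op 2: F0 acks idx 3 -> match: F0=3 F1=0; commitIndex=3
Op 3: append 2 -> log_len=5
Op 4: F1 acks idx 2 -> match: F0=3 F1=2; commitIndex=3
Op 5: F0 acks idx 1 -> match: F0=3 F1=2; commitIndex=3
Op 6: append 2 -> log_len=7
Op 7: append 1 -> log_len=8
Op 8: F0 acks idx 6 -> match: F0=6 F1=2; commitIndex=6
Op 9: F0 acks idx 4 -> match: F0=6 F1=2; commitIndex=6
Op 10: F0 acks idx 7 -> match: F0=7 F1=2; commitIndex=7
Op 11: F0 acks idx 3 -> match: F0=7 F1=2; commitIndex=7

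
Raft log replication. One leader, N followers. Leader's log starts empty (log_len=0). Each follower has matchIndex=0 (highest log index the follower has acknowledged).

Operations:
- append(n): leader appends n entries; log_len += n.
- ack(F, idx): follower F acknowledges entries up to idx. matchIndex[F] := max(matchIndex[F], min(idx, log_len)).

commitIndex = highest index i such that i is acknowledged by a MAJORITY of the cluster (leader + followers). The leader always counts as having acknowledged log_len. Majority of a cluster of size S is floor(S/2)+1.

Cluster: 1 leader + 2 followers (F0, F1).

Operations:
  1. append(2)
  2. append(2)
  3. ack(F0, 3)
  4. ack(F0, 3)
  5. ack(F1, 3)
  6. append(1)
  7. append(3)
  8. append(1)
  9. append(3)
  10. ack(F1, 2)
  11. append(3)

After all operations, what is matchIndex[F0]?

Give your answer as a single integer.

Op 1: append 2 -> log_len=2
Op 2: append 2 -> log_len=4
Op 3: F0 acks idx 3 -> match: F0=3 F1=0; commitIndex=3
Op 4: F0 acks idx 3 -> match: F0=3 F1=0; commitIndex=3
Op 5: F1 acks idx 3 -> match: F0=3 F1=3; commitIndex=3
Op 6: append 1 -> log_len=5
Op 7: append 3 -> log_len=8
Op 8: append 1 -> log_len=9
Op 9: append 3 -> log_len=12
Op 10: F1 acks idx 2 -> match: F0=3 F1=3; commitIndex=3
Op 11: append 3 -> log_len=15

Answer: 3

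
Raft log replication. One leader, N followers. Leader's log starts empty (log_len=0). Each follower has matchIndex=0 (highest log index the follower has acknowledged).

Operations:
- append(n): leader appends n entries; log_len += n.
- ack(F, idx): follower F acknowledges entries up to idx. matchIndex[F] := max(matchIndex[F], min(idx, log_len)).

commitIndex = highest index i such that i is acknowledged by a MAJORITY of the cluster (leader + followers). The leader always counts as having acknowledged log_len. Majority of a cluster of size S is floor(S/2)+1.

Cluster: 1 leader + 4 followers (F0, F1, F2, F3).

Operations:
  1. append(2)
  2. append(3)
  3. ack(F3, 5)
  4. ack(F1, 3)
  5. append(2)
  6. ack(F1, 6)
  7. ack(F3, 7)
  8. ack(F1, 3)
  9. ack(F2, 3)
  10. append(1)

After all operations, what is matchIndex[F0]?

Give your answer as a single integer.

Op 1: append 2 -> log_len=2
Op 2: append 3 -> log_len=5
Op 3: F3 acks idx 5 -> match: F0=0 F1=0 F2=0 F3=5; commitIndex=0
Op 4: F1 acks idx 3 -> match: F0=0 F1=3 F2=0 F3=5; commitIndex=3
Op 5: append 2 -> log_len=7
Op 6: F1 acks idx 6 -> match: F0=0 F1=6 F2=0 F3=5; commitIndex=5
Op 7: F3 acks idx 7 -> match: F0=0 F1=6 F2=0 F3=7; commitIndex=6
Op 8: F1 acks idx 3 -> match: F0=0 F1=6 F2=0 F3=7; commitIndex=6
Op 9: F2 acks idx 3 -> match: F0=0 F1=6 F2=3 F3=7; commitIndex=6
Op 10: append 1 -> log_len=8

Answer: 0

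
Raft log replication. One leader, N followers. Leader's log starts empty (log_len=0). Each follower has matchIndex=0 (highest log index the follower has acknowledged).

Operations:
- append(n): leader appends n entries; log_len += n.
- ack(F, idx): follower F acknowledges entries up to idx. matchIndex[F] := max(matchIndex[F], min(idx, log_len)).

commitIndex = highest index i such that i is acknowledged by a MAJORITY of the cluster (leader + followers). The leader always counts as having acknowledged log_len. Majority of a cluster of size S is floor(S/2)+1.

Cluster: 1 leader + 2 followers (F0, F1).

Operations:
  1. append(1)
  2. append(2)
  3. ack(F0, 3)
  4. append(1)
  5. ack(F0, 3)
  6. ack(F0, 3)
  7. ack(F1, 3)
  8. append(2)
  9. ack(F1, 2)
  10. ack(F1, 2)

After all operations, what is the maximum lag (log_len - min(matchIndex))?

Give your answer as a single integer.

Op 1: append 1 -> log_len=1
Op 2: append 2 -> log_len=3
Op 3: F0 acks idx 3 -> match: F0=3 F1=0; commitIndex=3
Op 4: append 1 -> log_len=4
Op 5: F0 acks idx 3 -> match: F0=3 F1=0; commitIndex=3
Op 6: F0 acks idx 3 -> match: F0=3 F1=0; commitIndex=3
Op 7: F1 acks idx 3 -> match: F0=3 F1=3; commitIndex=3
Op 8: append 2 -> log_len=6
Op 9: F1 acks idx 2 -> match: F0=3 F1=3; commitIndex=3
Op 10: F1 acks idx 2 -> match: F0=3 F1=3; commitIndex=3

Answer: 3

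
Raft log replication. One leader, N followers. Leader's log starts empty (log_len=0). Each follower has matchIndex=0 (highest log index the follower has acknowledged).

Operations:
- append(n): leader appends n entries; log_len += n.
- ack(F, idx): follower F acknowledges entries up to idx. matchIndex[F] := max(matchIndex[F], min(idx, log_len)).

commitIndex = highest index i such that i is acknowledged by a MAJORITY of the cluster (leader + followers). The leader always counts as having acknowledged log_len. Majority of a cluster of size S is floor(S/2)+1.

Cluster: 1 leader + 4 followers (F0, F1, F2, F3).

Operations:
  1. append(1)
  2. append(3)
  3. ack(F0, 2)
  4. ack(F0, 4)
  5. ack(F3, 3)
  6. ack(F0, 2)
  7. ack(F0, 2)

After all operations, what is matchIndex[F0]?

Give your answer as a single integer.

Op 1: append 1 -> log_len=1
Op 2: append 3 -> log_len=4
Op 3: F0 acks idx 2 -> match: F0=2 F1=0 F2=0 F3=0; commitIndex=0
Op 4: F0 acks idx 4 -> match: F0=4 F1=0 F2=0 F3=0; commitIndex=0
Op 5: F3 acks idx 3 -> match: F0=4 F1=0 F2=0 F3=3; commitIndex=3
Op 6: F0 acks idx 2 -> match: F0=4 F1=0 F2=0 F3=3; commitIndex=3
Op 7: F0 acks idx 2 -> match: F0=4 F1=0 F2=0 F3=3; commitIndex=3

Answer: 4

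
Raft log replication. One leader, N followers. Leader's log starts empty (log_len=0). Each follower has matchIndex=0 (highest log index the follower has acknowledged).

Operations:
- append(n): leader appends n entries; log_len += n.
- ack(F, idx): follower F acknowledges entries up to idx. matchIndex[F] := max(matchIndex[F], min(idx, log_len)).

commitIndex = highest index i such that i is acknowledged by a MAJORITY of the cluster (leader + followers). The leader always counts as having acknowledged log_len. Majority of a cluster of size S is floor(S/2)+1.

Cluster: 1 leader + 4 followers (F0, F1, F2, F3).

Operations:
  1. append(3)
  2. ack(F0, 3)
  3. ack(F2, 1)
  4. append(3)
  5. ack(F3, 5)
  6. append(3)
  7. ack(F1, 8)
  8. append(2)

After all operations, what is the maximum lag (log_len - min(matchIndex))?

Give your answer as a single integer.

Answer: 10

Derivation:
Op 1: append 3 -> log_len=3
Op 2: F0 acks idx 3 -> match: F0=3 F1=0 F2=0 F3=0; commitIndex=0
Op 3: F2 acks idx 1 -> match: F0=3 F1=0 F2=1 F3=0; commitIndex=1
Op 4: append 3 -> log_len=6
Op 5: F3 acks idx 5 -> match: F0=3 F1=0 F2=1 F3=5; commitIndex=3
Op 6: append 3 -> log_len=9
Op 7: F1 acks idx 8 -> match: F0=3 F1=8 F2=1 F3=5; commitIndex=5
Op 8: append 2 -> log_len=11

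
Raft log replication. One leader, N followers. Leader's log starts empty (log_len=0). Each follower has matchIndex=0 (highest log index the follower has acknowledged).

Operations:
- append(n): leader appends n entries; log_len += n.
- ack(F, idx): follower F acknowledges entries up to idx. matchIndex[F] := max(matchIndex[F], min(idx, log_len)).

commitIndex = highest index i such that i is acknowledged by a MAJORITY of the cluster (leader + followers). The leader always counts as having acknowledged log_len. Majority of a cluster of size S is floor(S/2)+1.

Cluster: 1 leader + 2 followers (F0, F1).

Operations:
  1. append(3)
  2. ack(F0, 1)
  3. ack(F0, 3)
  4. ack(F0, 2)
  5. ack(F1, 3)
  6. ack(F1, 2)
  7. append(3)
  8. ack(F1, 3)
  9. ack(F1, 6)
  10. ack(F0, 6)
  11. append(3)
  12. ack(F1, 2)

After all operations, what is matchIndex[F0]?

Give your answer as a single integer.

Answer: 6

Derivation:
Op 1: append 3 -> log_len=3
Op 2: F0 acks idx 1 -> match: F0=1 F1=0; commitIndex=1
Op 3: F0 acks idx 3 -> match: F0=3 F1=0; commitIndex=3
Op 4: F0 acks idx 2 -> match: F0=3 F1=0; commitIndex=3
Op 5: F1 acks idx 3 -> match: F0=3 F1=3; commitIndex=3
Op 6: F1 acks idx 2 -> match: F0=3 F1=3; commitIndex=3
Op 7: append 3 -> log_len=6
Op 8: F1 acks idx 3 -> match: F0=3 F1=3; commitIndex=3
Op 9: F1 acks idx 6 -> match: F0=3 F1=6; commitIndex=6
Op 10: F0 acks idx 6 -> match: F0=6 F1=6; commitIndex=6
Op 11: append 3 -> log_len=9
Op 12: F1 acks idx 2 -> match: F0=6 F1=6; commitIndex=6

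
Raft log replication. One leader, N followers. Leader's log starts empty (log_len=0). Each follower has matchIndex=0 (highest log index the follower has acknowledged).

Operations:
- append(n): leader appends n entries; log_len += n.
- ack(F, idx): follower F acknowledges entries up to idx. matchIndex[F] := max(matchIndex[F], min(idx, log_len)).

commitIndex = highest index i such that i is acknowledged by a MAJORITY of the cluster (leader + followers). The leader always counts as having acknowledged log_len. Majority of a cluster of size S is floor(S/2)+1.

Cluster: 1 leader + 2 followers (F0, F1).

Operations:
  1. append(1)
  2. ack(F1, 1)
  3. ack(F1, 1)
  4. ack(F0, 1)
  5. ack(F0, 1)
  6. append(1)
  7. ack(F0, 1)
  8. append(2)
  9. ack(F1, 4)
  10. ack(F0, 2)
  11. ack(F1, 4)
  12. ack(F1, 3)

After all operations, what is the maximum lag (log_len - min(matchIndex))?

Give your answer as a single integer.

Answer: 2

Derivation:
Op 1: append 1 -> log_len=1
Op 2: F1 acks idx 1 -> match: F0=0 F1=1; commitIndex=1
Op 3: F1 acks idx 1 -> match: F0=0 F1=1; commitIndex=1
Op 4: F0 acks idx 1 -> match: F0=1 F1=1; commitIndex=1
Op 5: F0 acks idx 1 -> match: F0=1 F1=1; commitIndex=1
Op 6: append 1 -> log_len=2
Op 7: F0 acks idx 1 -> match: F0=1 F1=1; commitIndex=1
Op 8: append 2 -> log_len=4
Op 9: F1 acks idx 4 -> match: F0=1 F1=4; commitIndex=4
Op 10: F0 acks idx 2 -> match: F0=2 F1=4; commitIndex=4
Op 11: F1 acks idx 4 -> match: F0=2 F1=4; commitIndex=4
Op 12: F1 acks idx 3 -> match: F0=2 F1=4; commitIndex=4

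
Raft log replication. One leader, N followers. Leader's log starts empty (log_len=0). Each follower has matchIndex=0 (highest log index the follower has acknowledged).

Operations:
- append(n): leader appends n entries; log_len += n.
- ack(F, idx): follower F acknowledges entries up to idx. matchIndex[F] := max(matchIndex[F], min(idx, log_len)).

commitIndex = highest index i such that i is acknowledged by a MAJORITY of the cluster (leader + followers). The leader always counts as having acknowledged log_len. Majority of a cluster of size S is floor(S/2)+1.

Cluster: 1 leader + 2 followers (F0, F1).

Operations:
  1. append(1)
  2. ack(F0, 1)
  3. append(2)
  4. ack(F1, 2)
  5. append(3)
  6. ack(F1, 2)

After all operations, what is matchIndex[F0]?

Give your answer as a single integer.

Answer: 1

Derivation:
Op 1: append 1 -> log_len=1
Op 2: F0 acks idx 1 -> match: F0=1 F1=0; commitIndex=1
Op 3: append 2 -> log_len=3
Op 4: F1 acks idx 2 -> match: F0=1 F1=2; commitIndex=2
Op 5: append 3 -> log_len=6
Op 6: F1 acks idx 2 -> match: F0=1 F1=2; commitIndex=2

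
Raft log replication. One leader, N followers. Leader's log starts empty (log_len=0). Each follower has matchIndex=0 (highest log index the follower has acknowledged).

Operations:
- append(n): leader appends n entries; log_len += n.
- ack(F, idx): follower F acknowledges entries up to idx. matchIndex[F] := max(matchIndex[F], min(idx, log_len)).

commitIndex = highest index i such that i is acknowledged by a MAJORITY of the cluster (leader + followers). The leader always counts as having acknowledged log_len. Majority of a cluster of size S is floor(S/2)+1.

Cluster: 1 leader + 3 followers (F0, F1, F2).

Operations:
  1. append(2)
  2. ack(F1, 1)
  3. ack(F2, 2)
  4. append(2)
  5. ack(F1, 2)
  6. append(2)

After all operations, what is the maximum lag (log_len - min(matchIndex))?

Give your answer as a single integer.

Answer: 6

Derivation:
Op 1: append 2 -> log_len=2
Op 2: F1 acks idx 1 -> match: F0=0 F1=1 F2=0; commitIndex=0
Op 3: F2 acks idx 2 -> match: F0=0 F1=1 F2=2; commitIndex=1
Op 4: append 2 -> log_len=4
Op 5: F1 acks idx 2 -> match: F0=0 F1=2 F2=2; commitIndex=2
Op 6: append 2 -> log_len=6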